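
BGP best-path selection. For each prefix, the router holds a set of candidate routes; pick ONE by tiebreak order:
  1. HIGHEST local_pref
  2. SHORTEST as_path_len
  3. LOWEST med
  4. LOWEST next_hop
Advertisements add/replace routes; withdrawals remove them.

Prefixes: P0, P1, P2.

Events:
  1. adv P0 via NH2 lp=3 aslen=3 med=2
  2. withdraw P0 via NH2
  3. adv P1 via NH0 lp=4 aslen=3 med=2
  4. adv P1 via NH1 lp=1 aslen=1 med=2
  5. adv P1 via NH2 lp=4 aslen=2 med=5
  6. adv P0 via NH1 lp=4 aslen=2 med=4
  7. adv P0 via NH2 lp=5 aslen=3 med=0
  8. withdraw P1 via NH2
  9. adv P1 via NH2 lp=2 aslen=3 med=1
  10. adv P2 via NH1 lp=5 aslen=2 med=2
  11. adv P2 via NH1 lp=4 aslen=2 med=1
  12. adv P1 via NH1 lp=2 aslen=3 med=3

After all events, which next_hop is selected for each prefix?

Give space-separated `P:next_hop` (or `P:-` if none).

Answer: P0:NH2 P1:NH0 P2:NH1

Derivation:
Op 1: best P0=NH2 P1=- P2=-
Op 2: best P0=- P1=- P2=-
Op 3: best P0=- P1=NH0 P2=-
Op 4: best P0=- P1=NH0 P2=-
Op 5: best P0=- P1=NH2 P2=-
Op 6: best P0=NH1 P1=NH2 P2=-
Op 7: best P0=NH2 P1=NH2 P2=-
Op 8: best P0=NH2 P1=NH0 P2=-
Op 9: best P0=NH2 P1=NH0 P2=-
Op 10: best P0=NH2 P1=NH0 P2=NH1
Op 11: best P0=NH2 P1=NH0 P2=NH1
Op 12: best P0=NH2 P1=NH0 P2=NH1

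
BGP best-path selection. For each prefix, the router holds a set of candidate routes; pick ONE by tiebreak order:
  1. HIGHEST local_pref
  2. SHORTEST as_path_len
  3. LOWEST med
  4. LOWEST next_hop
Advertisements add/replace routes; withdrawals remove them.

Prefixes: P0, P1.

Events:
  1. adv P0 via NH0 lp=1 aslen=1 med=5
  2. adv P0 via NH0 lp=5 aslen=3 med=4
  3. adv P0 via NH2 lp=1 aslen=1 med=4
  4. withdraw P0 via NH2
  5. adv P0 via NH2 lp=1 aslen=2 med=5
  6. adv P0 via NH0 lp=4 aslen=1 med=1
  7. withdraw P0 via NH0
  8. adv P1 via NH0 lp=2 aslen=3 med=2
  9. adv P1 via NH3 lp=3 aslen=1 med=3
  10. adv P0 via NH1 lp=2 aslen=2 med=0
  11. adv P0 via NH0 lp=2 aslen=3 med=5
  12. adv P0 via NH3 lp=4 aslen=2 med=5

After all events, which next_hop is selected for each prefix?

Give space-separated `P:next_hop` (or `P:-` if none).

Answer: P0:NH3 P1:NH3

Derivation:
Op 1: best P0=NH0 P1=-
Op 2: best P0=NH0 P1=-
Op 3: best P0=NH0 P1=-
Op 4: best P0=NH0 P1=-
Op 5: best P0=NH0 P1=-
Op 6: best P0=NH0 P1=-
Op 7: best P0=NH2 P1=-
Op 8: best P0=NH2 P1=NH0
Op 9: best P0=NH2 P1=NH3
Op 10: best P0=NH1 P1=NH3
Op 11: best P0=NH1 P1=NH3
Op 12: best P0=NH3 P1=NH3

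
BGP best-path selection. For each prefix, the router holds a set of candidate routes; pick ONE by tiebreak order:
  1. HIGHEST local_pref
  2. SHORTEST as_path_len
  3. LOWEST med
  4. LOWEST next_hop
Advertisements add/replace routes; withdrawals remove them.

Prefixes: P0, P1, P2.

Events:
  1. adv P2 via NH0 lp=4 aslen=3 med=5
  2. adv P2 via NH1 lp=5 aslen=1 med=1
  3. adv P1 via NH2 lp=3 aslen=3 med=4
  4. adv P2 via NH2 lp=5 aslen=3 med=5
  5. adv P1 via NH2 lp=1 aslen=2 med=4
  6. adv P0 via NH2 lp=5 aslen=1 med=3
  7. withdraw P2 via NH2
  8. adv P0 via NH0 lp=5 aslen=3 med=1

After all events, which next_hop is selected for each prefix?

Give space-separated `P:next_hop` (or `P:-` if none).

Answer: P0:NH2 P1:NH2 P2:NH1

Derivation:
Op 1: best P0=- P1=- P2=NH0
Op 2: best P0=- P1=- P2=NH1
Op 3: best P0=- P1=NH2 P2=NH1
Op 4: best P0=- P1=NH2 P2=NH1
Op 5: best P0=- P1=NH2 P2=NH1
Op 6: best P0=NH2 P1=NH2 P2=NH1
Op 7: best P0=NH2 P1=NH2 P2=NH1
Op 8: best P0=NH2 P1=NH2 P2=NH1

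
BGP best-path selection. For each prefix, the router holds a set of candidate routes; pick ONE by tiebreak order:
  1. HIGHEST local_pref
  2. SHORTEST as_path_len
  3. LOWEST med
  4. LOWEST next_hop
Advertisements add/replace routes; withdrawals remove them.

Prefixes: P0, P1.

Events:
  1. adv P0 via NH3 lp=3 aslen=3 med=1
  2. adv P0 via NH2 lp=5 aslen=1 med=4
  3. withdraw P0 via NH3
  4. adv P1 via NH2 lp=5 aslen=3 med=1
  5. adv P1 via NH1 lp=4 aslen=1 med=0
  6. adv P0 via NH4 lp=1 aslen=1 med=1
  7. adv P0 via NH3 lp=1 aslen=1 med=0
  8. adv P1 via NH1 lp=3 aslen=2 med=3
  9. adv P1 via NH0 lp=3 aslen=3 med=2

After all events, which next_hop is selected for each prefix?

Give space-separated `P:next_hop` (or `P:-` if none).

Answer: P0:NH2 P1:NH2

Derivation:
Op 1: best P0=NH3 P1=-
Op 2: best P0=NH2 P1=-
Op 3: best P0=NH2 P1=-
Op 4: best P0=NH2 P1=NH2
Op 5: best P0=NH2 P1=NH2
Op 6: best P0=NH2 P1=NH2
Op 7: best P0=NH2 P1=NH2
Op 8: best P0=NH2 P1=NH2
Op 9: best P0=NH2 P1=NH2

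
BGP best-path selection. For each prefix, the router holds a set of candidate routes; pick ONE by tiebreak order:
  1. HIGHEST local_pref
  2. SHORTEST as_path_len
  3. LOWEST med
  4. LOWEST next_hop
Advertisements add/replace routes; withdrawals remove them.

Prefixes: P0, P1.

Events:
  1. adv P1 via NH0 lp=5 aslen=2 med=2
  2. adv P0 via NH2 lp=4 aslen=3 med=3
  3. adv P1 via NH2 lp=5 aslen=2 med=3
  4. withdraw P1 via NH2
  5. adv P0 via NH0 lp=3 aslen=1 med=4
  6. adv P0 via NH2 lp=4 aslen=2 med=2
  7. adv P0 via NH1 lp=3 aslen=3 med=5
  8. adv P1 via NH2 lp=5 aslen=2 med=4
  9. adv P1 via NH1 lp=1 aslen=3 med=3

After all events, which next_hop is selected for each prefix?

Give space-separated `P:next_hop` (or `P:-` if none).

Op 1: best P0=- P1=NH0
Op 2: best P0=NH2 P1=NH0
Op 3: best P0=NH2 P1=NH0
Op 4: best P0=NH2 P1=NH0
Op 5: best P0=NH2 P1=NH0
Op 6: best P0=NH2 P1=NH0
Op 7: best P0=NH2 P1=NH0
Op 8: best P0=NH2 P1=NH0
Op 9: best P0=NH2 P1=NH0

Answer: P0:NH2 P1:NH0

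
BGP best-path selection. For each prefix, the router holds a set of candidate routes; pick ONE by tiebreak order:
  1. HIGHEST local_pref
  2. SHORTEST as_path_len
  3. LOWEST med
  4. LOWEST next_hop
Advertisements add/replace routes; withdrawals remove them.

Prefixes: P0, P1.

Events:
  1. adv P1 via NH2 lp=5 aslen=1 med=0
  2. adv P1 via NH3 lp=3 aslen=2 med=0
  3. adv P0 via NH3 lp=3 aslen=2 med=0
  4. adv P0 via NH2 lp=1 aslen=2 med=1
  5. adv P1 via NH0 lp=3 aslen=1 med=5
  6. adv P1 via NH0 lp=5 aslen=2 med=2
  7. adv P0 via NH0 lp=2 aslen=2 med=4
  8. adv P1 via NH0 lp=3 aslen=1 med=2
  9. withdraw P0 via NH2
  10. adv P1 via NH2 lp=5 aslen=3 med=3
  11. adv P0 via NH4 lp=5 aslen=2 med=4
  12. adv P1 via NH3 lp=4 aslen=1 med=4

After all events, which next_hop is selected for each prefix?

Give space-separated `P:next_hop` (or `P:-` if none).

Answer: P0:NH4 P1:NH2

Derivation:
Op 1: best P0=- P1=NH2
Op 2: best P0=- P1=NH2
Op 3: best P0=NH3 P1=NH2
Op 4: best P0=NH3 P1=NH2
Op 5: best P0=NH3 P1=NH2
Op 6: best P0=NH3 P1=NH2
Op 7: best P0=NH3 P1=NH2
Op 8: best P0=NH3 P1=NH2
Op 9: best P0=NH3 P1=NH2
Op 10: best P0=NH3 P1=NH2
Op 11: best P0=NH4 P1=NH2
Op 12: best P0=NH4 P1=NH2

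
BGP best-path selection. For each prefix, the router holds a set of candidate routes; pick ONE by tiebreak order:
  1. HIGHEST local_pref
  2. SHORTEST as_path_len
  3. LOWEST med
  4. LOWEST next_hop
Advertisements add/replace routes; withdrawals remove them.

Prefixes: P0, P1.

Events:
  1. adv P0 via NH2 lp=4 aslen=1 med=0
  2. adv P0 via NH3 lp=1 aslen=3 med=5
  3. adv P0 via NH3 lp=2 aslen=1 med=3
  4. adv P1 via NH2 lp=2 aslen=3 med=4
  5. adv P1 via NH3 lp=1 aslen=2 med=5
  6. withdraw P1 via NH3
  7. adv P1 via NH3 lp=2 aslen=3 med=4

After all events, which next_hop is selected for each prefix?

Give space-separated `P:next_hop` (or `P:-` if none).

Op 1: best P0=NH2 P1=-
Op 2: best P0=NH2 P1=-
Op 3: best P0=NH2 P1=-
Op 4: best P0=NH2 P1=NH2
Op 5: best P0=NH2 P1=NH2
Op 6: best P0=NH2 P1=NH2
Op 7: best P0=NH2 P1=NH2

Answer: P0:NH2 P1:NH2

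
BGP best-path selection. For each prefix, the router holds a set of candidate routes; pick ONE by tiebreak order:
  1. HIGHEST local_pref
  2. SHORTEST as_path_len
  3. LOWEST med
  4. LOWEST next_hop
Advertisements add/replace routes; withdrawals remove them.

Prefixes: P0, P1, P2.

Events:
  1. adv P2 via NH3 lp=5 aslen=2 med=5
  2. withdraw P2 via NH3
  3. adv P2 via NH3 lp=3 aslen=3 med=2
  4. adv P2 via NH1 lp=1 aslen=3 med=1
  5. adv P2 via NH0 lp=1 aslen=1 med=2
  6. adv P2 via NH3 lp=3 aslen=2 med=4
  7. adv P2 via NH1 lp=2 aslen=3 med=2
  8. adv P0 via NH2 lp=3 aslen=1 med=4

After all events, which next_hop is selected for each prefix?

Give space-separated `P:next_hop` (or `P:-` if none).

Op 1: best P0=- P1=- P2=NH3
Op 2: best P0=- P1=- P2=-
Op 3: best P0=- P1=- P2=NH3
Op 4: best P0=- P1=- P2=NH3
Op 5: best P0=- P1=- P2=NH3
Op 6: best P0=- P1=- P2=NH3
Op 7: best P0=- P1=- P2=NH3
Op 8: best P0=NH2 P1=- P2=NH3

Answer: P0:NH2 P1:- P2:NH3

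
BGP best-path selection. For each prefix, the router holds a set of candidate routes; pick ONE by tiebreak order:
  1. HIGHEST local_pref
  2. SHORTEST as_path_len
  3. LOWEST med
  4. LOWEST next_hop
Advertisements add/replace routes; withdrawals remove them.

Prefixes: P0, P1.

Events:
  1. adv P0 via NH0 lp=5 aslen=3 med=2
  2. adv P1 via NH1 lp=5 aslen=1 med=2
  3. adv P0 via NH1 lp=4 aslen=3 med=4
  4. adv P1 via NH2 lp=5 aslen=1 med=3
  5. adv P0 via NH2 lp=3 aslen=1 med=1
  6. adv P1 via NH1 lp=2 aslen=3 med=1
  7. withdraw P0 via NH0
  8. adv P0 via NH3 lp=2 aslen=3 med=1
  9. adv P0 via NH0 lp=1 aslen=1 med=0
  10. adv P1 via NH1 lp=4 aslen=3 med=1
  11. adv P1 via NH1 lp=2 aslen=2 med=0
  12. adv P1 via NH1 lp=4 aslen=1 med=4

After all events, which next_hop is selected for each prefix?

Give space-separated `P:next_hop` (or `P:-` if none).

Op 1: best P0=NH0 P1=-
Op 2: best P0=NH0 P1=NH1
Op 3: best P0=NH0 P1=NH1
Op 4: best P0=NH0 P1=NH1
Op 5: best P0=NH0 P1=NH1
Op 6: best P0=NH0 P1=NH2
Op 7: best P0=NH1 P1=NH2
Op 8: best P0=NH1 P1=NH2
Op 9: best P0=NH1 P1=NH2
Op 10: best P0=NH1 P1=NH2
Op 11: best P0=NH1 P1=NH2
Op 12: best P0=NH1 P1=NH2

Answer: P0:NH1 P1:NH2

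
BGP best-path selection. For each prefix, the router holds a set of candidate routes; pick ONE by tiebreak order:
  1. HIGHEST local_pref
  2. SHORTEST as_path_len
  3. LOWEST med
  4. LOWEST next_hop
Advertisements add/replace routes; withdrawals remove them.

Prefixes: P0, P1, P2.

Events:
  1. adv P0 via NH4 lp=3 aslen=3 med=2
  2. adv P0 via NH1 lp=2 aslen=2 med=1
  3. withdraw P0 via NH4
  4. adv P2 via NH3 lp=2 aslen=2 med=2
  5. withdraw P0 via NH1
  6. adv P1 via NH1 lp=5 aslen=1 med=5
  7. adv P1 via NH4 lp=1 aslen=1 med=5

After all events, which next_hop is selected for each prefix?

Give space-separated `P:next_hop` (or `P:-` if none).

Op 1: best P0=NH4 P1=- P2=-
Op 2: best P0=NH4 P1=- P2=-
Op 3: best P0=NH1 P1=- P2=-
Op 4: best P0=NH1 P1=- P2=NH3
Op 5: best P0=- P1=- P2=NH3
Op 6: best P0=- P1=NH1 P2=NH3
Op 7: best P0=- P1=NH1 P2=NH3

Answer: P0:- P1:NH1 P2:NH3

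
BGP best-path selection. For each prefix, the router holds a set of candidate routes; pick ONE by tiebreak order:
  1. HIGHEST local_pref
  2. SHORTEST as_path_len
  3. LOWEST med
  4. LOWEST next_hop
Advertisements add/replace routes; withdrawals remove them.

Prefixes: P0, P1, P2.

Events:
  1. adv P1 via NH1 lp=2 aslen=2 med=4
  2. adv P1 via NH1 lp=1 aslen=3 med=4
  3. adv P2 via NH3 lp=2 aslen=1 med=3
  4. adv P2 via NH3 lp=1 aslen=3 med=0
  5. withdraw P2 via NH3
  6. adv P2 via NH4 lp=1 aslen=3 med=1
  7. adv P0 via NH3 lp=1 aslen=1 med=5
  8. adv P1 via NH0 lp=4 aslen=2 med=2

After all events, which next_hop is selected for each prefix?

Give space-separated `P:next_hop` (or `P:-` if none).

Op 1: best P0=- P1=NH1 P2=-
Op 2: best P0=- P1=NH1 P2=-
Op 3: best P0=- P1=NH1 P2=NH3
Op 4: best P0=- P1=NH1 P2=NH3
Op 5: best P0=- P1=NH1 P2=-
Op 6: best P0=- P1=NH1 P2=NH4
Op 7: best P0=NH3 P1=NH1 P2=NH4
Op 8: best P0=NH3 P1=NH0 P2=NH4

Answer: P0:NH3 P1:NH0 P2:NH4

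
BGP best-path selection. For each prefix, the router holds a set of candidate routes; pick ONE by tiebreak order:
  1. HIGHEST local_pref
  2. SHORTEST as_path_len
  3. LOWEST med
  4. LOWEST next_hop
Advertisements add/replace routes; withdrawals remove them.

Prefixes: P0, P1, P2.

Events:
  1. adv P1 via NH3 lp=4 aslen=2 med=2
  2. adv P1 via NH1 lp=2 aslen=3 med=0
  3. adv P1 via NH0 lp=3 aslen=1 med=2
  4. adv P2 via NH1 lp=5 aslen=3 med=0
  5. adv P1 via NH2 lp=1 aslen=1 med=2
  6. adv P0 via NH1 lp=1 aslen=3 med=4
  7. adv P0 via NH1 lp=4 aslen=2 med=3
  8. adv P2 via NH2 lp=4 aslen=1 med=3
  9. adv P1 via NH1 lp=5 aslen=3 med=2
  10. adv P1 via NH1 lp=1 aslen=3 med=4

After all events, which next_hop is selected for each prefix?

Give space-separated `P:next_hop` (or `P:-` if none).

Op 1: best P0=- P1=NH3 P2=-
Op 2: best P0=- P1=NH3 P2=-
Op 3: best P0=- P1=NH3 P2=-
Op 4: best P0=- P1=NH3 P2=NH1
Op 5: best P0=- P1=NH3 P2=NH1
Op 6: best P0=NH1 P1=NH3 P2=NH1
Op 7: best P0=NH1 P1=NH3 P2=NH1
Op 8: best P0=NH1 P1=NH3 P2=NH1
Op 9: best P0=NH1 P1=NH1 P2=NH1
Op 10: best P0=NH1 P1=NH3 P2=NH1

Answer: P0:NH1 P1:NH3 P2:NH1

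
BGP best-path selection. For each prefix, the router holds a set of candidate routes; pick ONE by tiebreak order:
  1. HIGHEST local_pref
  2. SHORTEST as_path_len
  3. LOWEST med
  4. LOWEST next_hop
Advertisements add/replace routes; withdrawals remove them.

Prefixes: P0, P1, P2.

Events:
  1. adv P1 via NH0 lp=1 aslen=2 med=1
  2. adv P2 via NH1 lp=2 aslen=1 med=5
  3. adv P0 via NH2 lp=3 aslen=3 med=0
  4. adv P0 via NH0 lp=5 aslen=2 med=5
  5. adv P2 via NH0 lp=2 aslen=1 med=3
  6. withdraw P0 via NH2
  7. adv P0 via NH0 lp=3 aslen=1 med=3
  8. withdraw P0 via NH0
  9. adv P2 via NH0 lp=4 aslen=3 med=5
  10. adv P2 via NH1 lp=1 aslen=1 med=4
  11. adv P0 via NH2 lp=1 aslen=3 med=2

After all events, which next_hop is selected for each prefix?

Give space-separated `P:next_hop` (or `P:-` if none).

Op 1: best P0=- P1=NH0 P2=-
Op 2: best P0=- P1=NH0 P2=NH1
Op 3: best P0=NH2 P1=NH0 P2=NH1
Op 4: best P0=NH0 P1=NH0 P2=NH1
Op 5: best P0=NH0 P1=NH0 P2=NH0
Op 6: best P0=NH0 P1=NH0 P2=NH0
Op 7: best P0=NH0 P1=NH0 P2=NH0
Op 8: best P0=- P1=NH0 P2=NH0
Op 9: best P0=- P1=NH0 P2=NH0
Op 10: best P0=- P1=NH0 P2=NH0
Op 11: best P0=NH2 P1=NH0 P2=NH0

Answer: P0:NH2 P1:NH0 P2:NH0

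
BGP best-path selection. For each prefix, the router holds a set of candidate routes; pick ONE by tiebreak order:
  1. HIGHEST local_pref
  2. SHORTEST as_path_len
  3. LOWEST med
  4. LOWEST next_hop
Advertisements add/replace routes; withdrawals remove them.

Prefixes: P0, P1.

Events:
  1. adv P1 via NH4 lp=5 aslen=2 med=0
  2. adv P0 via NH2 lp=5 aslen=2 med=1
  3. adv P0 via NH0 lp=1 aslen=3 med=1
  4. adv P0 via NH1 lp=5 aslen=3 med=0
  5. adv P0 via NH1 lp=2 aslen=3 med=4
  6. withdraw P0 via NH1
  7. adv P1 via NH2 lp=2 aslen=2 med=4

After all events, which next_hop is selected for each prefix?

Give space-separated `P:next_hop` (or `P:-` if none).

Op 1: best P0=- P1=NH4
Op 2: best P0=NH2 P1=NH4
Op 3: best P0=NH2 P1=NH4
Op 4: best P0=NH2 P1=NH4
Op 5: best P0=NH2 P1=NH4
Op 6: best P0=NH2 P1=NH4
Op 7: best P0=NH2 P1=NH4

Answer: P0:NH2 P1:NH4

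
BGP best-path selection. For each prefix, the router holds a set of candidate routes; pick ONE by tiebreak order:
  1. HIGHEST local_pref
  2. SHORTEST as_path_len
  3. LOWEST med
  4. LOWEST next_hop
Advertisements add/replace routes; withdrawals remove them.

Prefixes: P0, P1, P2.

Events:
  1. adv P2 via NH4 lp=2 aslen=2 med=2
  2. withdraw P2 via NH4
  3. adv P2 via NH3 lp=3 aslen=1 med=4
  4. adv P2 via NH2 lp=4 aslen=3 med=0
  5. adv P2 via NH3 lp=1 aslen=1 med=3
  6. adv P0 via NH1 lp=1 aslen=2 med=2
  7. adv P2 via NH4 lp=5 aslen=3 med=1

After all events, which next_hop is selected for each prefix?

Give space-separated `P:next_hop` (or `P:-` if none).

Answer: P0:NH1 P1:- P2:NH4

Derivation:
Op 1: best P0=- P1=- P2=NH4
Op 2: best P0=- P1=- P2=-
Op 3: best P0=- P1=- P2=NH3
Op 4: best P0=- P1=- P2=NH2
Op 5: best P0=- P1=- P2=NH2
Op 6: best P0=NH1 P1=- P2=NH2
Op 7: best P0=NH1 P1=- P2=NH4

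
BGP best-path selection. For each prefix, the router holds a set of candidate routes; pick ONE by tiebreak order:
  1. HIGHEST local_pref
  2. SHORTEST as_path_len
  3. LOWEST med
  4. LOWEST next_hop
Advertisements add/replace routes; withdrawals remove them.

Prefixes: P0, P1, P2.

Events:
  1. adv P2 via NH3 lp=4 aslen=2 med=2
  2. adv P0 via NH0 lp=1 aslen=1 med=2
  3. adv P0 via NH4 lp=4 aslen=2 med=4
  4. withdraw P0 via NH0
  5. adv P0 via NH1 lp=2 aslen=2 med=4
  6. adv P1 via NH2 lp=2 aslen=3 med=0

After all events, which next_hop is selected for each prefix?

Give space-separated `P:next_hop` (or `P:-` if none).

Op 1: best P0=- P1=- P2=NH3
Op 2: best P0=NH0 P1=- P2=NH3
Op 3: best P0=NH4 P1=- P2=NH3
Op 4: best P0=NH4 P1=- P2=NH3
Op 5: best P0=NH4 P1=- P2=NH3
Op 6: best P0=NH4 P1=NH2 P2=NH3

Answer: P0:NH4 P1:NH2 P2:NH3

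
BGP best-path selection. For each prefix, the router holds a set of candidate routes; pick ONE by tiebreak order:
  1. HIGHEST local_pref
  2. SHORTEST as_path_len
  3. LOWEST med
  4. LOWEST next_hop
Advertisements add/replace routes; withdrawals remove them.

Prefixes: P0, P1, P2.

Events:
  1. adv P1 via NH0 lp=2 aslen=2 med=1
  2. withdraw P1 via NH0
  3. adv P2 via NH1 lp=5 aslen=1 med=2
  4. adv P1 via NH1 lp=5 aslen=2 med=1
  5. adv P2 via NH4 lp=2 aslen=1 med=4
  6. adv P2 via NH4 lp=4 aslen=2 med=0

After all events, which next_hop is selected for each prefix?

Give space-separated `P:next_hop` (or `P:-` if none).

Answer: P0:- P1:NH1 P2:NH1

Derivation:
Op 1: best P0=- P1=NH0 P2=-
Op 2: best P0=- P1=- P2=-
Op 3: best P0=- P1=- P2=NH1
Op 4: best P0=- P1=NH1 P2=NH1
Op 5: best P0=- P1=NH1 P2=NH1
Op 6: best P0=- P1=NH1 P2=NH1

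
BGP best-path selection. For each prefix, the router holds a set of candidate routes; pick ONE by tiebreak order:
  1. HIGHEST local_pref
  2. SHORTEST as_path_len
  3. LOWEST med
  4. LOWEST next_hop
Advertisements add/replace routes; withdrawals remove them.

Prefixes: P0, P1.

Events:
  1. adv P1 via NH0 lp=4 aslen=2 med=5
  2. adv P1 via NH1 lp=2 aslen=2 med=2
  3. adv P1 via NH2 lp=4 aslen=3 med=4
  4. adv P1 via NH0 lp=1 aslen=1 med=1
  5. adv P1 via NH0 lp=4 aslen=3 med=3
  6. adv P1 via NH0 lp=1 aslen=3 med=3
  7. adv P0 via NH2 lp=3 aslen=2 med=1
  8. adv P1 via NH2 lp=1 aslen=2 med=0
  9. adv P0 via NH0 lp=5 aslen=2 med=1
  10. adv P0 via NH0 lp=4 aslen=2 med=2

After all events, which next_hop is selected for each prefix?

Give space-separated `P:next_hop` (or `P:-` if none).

Op 1: best P0=- P1=NH0
Op 2: best P0=- P1=NH0
Op 3: best P0=- P1=NH0
Op 4: best P0=- P1=NH2
Op 5: best P0=- P1=NH0
Op 6: best P0=- P1=NH2
Op 7: best P0=NH2 P1=NH2
Op 8: best P0=NH2 P1=NH1
Op 9: best P0=NH0 P1=NH1
Op 10: best P0=NH0 P1=NH1

Answer: P0:NH0 P1:NH1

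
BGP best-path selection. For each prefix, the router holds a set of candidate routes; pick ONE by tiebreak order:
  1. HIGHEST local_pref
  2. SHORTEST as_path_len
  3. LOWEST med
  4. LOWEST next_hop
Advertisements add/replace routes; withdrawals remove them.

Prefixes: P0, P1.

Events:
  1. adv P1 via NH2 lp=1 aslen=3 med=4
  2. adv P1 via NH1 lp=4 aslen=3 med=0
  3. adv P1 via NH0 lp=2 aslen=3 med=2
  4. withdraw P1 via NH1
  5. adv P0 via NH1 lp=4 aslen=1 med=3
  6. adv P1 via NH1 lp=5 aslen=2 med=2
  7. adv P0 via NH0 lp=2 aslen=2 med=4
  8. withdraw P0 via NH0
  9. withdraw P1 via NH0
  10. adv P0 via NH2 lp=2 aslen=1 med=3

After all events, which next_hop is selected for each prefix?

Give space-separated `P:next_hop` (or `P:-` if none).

Answer: P0:NH1 P1:NH1

Derivation:
Op 1: best P0=- P1=NH2
Op 2: best P0=- P1=NH1
Op 3: best P0=- P1=NH1
Op 4: best P0=- P1=NH0
Op 5: best P0=NH1 P1=NH0
Op 6: best P0=NH1 P1=NH1
Op 7: best P0=NH1 P1=NH1
Op 8: best P0=NH1 P1=NH1
Op 9: best P0=NH1 P1=NH1
Op 10: best P0=NH1 P1=NH1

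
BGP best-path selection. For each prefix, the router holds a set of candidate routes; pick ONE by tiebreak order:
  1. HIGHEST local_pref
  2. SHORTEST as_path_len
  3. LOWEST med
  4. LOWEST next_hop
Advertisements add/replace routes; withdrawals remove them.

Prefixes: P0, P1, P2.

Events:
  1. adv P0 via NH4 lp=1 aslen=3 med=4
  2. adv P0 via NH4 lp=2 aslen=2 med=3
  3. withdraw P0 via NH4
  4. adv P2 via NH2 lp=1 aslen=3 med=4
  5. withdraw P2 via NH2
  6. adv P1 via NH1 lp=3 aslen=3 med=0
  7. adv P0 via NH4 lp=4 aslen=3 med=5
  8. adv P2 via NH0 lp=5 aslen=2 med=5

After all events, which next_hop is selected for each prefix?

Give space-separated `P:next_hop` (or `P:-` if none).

Op 1: best P0=NH4 P1=- P2=-
Op 2: best P0=NH4 P1=- P2=-
Op 3: best P0=- P1=- P2=-
Op 4: best P0=- P1=- P2=NH2
Op 5: best P0=- P1=- P2=-
Op 6: best P0=- P1=NH1 P2=-
Op 7: best P0=NH4 P1=NH1 P2=-
Op 8: best P0=NH4 P1=NH1 P2=NH0

Answer: P0:NH4 P1:NH1 P2:NH0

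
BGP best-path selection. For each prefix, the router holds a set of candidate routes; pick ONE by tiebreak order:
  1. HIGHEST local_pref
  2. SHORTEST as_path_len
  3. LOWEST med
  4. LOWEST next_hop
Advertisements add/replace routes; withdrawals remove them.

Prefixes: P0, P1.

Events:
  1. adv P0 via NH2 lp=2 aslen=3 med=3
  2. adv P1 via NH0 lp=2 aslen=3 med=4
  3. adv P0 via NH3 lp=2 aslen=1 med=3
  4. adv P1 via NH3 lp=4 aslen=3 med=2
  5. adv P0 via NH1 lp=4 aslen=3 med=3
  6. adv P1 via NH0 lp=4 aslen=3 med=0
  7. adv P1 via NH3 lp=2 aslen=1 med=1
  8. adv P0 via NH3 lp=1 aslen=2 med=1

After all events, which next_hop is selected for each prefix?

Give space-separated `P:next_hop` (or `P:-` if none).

Answer: P0:NH1 P1:NH0

Derivation:
Op 1: best P0=NH2 P1=-
Op 2: best P0=NH2 P1=NH0
Op 3: best P0=NH3 P1=NH0
Op 4: best P0=NH3 P1=NH3
Op 5: best P0=NH1 P1=NH3
Op 6: best P0=NH1 P1=NH0
Op 7: best P0=NH1 P1=NH0
Op 8: best P0=NH1 P1=NH0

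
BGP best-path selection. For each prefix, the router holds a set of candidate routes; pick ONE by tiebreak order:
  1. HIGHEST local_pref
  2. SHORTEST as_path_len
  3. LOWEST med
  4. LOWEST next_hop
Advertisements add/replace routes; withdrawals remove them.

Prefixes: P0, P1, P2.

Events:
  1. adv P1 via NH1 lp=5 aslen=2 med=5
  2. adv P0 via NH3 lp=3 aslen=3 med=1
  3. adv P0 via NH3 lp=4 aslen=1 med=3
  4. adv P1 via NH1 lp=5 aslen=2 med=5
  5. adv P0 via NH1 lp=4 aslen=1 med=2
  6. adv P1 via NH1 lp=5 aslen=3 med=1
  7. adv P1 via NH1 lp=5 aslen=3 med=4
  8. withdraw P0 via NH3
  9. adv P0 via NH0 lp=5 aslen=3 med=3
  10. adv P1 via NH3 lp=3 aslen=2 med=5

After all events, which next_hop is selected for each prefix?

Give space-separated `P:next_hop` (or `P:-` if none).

Op 1: best P0=- P1=NH1 P2=-
Op 2: best P0=NH3 P1=NH1 P2=-
Op 3: best P0=NH3 P1=NH1 P2=-
Op 4: best P0=NH3 P1=NH1 P2=-
Op 5: best P0=NH1 P1=NH1 P2=-
Op 6: best P0=NH1 P1=NH1 P2=-
Op 7: best P0=NH1 P1=NH1 P2=-
Op 8: best P0=NH1 P1=NH1 P2=-
Op 9: best P0=NH0 P1=NH1 P2=-
Op 10: best P0=NH0 P1=NH1 P2=-

Answer: P0:NH0 P1:NH1 P2:-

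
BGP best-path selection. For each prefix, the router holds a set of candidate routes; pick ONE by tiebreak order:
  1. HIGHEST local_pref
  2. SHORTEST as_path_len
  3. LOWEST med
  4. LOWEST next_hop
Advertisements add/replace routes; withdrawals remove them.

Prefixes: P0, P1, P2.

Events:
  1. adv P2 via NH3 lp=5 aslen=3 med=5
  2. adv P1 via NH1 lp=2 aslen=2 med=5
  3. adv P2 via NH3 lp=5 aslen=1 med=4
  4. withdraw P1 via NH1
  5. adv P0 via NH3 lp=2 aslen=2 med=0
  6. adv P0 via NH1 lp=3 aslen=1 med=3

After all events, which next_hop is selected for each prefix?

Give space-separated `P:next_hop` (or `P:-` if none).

Answer: P0:NH1 P1:- P2:NH3

Derivation:
Op 1: best P0=- P1=- P2=NH3
Op 2: best P0=- P1=NH1 P2=NH3
Op 3: best P0=- P1=NH1 P2=NH3
Op 4: best P0=- P1=- P2=NH3
Op 5: best P0=NH3 P1=- P2=NH3
Op 6: best P0=NH1 P1=- P2=NH3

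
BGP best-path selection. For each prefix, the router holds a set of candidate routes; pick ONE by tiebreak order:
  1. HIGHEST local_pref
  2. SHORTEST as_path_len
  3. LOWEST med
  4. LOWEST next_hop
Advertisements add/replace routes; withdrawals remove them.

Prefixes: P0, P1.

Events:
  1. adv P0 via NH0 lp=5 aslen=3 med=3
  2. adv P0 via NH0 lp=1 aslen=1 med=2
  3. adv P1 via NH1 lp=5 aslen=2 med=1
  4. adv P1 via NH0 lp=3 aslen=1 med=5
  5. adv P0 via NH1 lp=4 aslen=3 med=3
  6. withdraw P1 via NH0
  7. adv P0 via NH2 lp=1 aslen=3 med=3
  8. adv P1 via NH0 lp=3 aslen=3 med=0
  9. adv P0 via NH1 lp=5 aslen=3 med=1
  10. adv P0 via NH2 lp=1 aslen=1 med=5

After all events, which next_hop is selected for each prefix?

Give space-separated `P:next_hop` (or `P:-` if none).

Op 1: best P0=NH0 P1=-
Op 2: best P0=NH0 P1=-
Op 3: best P0=NH0 P1=NH1
Op 4: best P0=NH0 P1=NH1
Op 5: best P0=NH1 P1=NH1
Op 6: best P0=NH1 P1=NH1
Op 7: best P0=NH1 P1=NH1
Op 8: best P0=NH1 P1=NH1
Op 9: best P0=NH1 P1=NH1
Op 10: best P0=NH1 P1=NH1

Answer: P0:NH1 P1:NH1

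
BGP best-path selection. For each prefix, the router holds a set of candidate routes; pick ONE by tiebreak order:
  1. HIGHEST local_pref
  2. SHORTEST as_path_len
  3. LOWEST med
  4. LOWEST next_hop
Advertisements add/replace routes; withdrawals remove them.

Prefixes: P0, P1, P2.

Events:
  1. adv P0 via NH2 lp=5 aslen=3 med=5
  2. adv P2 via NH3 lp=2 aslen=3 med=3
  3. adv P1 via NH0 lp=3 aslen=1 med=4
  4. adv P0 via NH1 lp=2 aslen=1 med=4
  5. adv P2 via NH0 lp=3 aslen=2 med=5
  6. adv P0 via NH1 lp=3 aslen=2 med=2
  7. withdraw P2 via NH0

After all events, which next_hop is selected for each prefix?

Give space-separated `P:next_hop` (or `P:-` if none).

Op 1: best P0=NH2 P1=- P2=-
Op 2: best P0=NH2 P1=- P2=NH3
Op 3: best P0=NH2 P1=NH0 P2=NH3
Op 4: best P0=NH2 P1=NH0 P2=NH3
Op 5: best P0=NH2 P1=NH0 P2=NH0
Op 6: best P0=NH2 P1=NH0 P2=NH0
Op 7: best P0=NH2 P1=NH0 P2=NH3

Answer: P0:NH2 P1:NH0 P2:NH3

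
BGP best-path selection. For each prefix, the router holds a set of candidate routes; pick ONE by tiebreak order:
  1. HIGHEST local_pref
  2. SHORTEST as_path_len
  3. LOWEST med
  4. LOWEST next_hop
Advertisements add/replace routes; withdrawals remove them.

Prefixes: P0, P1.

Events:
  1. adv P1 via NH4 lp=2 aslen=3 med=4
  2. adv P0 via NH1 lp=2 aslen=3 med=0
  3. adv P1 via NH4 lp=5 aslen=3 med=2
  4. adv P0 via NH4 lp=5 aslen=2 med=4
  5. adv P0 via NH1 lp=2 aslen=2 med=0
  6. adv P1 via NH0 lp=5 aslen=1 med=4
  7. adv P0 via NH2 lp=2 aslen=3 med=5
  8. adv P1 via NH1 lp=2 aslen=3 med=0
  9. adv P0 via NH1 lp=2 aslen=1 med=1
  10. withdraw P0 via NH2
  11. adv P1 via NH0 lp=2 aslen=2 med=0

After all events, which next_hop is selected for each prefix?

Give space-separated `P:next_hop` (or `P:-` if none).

Op 1: best P0=- P1=NH4
Op 2: best P0=NH1 P1=NH4
Op 3: best P0=NH1 P1=NH4
Op 4: best P0=NH4 P1=NH4
Op 5: best P0=NH4 P1=NH4
Op 6: best P0=NH4 P1=NH0
Op 7: best P0=NH4 P1=NH0
Op 8: best P0=NH4 P1=NH0
Op 9: best P0=NH4 P1=NH0
Op 10: best P0=NH4 P1=NH0
Op 11: best P0=NH4 P1=NH4

Answer: P0:NH4 P1:NH4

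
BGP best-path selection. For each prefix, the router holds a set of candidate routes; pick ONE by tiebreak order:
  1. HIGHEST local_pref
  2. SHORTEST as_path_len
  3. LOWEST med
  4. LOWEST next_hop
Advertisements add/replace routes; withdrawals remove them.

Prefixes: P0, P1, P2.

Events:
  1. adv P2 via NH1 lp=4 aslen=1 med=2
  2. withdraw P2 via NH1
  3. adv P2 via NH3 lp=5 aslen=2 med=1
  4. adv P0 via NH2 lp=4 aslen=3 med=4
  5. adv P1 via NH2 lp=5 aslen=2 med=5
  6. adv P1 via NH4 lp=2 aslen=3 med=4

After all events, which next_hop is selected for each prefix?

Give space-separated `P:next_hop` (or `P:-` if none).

Op 1: best P0=- P1=- P2=NH1
Op 2: best P0=- P1=- P2=-
Op 3: best P0=- P1=- P2=NH3
Op 4: best P0=NH2 P1=- P2=NH3
Op 5: best P0=NH2 P1=NH2 P2=NH3
Op 6: best P0=NH2 P1=NH2 P2=NH3

Answer: P0:NH2 P1:NH2 P2:NH3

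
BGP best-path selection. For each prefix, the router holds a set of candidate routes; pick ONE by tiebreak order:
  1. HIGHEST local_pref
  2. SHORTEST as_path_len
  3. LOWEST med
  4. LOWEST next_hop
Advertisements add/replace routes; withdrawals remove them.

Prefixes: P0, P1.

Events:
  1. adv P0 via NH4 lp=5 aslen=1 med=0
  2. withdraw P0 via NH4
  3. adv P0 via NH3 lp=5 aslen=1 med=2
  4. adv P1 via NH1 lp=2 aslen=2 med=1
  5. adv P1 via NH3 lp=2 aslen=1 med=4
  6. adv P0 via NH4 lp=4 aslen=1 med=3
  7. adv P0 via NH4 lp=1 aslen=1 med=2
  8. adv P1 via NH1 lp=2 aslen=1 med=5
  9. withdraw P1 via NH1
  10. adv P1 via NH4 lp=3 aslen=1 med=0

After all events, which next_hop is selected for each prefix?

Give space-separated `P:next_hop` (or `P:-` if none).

Answer: P0:NH3 P1:NH4

Derivation:
Op 1: best P0=NH4 P1=-
Op 2: best P0=- P1=-
Op 3: best P0=NH3 P1=-
Op 4: best P0=NH3 P1=NH1
Op 5: best P0=NH3 P1=NH3
Op 6: best P0=NH3 P1=NH3
Op 7: best P0=NH3 P1=NH3
Op 8: best P0=NH3 P1=NH3
Op 9: best P0=NH3 P1=NH3
Op 10: best P0=NH3 P1=NH4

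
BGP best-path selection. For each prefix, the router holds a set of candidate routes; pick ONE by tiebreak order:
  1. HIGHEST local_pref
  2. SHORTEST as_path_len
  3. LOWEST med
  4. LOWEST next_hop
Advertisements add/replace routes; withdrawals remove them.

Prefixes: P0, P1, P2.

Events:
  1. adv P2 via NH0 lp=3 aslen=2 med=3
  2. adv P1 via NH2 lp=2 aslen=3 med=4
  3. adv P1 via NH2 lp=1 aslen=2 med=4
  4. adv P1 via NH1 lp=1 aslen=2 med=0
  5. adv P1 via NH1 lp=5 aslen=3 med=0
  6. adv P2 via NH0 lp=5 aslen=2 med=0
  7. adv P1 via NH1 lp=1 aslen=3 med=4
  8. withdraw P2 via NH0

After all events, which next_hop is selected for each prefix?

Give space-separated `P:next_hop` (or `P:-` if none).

Answer: P0:- P1:NH2 P2:-

Derivation:
Op 1: best P0=- P1=- P2=NH0
Op 2: best P0=- P1=NH2 P2=NH0
Op 3: best P0=- P1=NH2 P2=NH0
Op 4: best P0=- P1=NH1 P2=NH0
Op 5: best P0=- P1=NH1 P2=NH0
Op 6: best P0=- P1=NH1 P2=NH0
Op 7: best P0=- P1=NH2 P2=NH0
Op 8: best P0=- P1=NH2 P2=-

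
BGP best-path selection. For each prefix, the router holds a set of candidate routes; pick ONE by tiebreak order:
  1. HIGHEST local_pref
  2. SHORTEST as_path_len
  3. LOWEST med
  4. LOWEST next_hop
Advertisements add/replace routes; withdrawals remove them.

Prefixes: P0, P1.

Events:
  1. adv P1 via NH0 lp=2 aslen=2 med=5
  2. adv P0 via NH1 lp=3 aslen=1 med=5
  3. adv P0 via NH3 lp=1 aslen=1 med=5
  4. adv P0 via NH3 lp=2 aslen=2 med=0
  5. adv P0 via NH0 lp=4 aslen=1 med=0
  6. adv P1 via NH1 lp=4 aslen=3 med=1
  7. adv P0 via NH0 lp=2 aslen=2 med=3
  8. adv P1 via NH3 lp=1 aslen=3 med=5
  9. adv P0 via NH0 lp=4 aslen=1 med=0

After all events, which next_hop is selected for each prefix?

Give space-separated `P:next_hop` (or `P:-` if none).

Op 1: best P0=- P1=NH0
Op 2: best P0=NH1 P1=NH0
Op 3: best P0=NH1 P1=NH0
Op 4: best P0=NH1 P1=NH0
Op 5: best P0=NH0 P1=NH0
Op 6: best P0=NH0 P1=NH1
Op 7: best P0=NH1 P1=NH1
Op 8: best P0=NH1 P1=NH1
Op 9: best P0=NH0 P1=NH1

Answer: P0:NH0 P1:NH1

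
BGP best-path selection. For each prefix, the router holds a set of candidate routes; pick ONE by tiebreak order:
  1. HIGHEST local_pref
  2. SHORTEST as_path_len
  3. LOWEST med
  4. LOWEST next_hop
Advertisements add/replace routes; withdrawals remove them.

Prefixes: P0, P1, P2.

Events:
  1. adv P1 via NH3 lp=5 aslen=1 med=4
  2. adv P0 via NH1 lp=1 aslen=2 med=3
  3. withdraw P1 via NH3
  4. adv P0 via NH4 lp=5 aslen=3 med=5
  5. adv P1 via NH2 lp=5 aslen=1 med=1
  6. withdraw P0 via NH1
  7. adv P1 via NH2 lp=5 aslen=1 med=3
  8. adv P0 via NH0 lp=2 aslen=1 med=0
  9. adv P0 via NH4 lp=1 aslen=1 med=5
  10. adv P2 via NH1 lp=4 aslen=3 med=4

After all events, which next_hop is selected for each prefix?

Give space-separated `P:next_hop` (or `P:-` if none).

Op 1: best P0=- P1=NH3 P2=-
Op 2: best P0=NH1 P1=NH3 P2=-
Op 3: best P0=NH1 P1=- P2=-
Op 4: best P0=NH4 P1=- P2=-
Op 5: best P0=NH4 P1=NH2 P2=-
Op 6: best P0=NH4 P1=NH2 P2=-
Op 7: best P0=NH4 P1=NH2 P2=-
Op 8: best P0=NH4 P1=NH2 P2=-
Op 9: best P0=NH0 P1=NH2 P2=-
Op 10: best P0=NH0 P1=NH2 P2=NH1

Answer: P0:NH0 P1:NH2 P2:NH1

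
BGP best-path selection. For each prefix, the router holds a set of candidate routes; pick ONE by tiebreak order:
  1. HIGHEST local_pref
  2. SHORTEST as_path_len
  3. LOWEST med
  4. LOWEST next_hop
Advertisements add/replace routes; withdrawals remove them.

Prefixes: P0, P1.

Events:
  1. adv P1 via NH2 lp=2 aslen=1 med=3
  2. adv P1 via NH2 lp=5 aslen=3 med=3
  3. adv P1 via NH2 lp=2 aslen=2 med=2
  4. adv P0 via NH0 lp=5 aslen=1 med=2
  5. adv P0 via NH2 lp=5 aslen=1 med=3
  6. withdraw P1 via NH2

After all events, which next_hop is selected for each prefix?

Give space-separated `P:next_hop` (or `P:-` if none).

Answer: P0:NH0 P1:-

Derivation:
Op 1: best P0=- P1=NH2
Op 2: best P0=- P1=NH2
Op 3: best P0=- P1=NH2
Op 4: best P0=NH0 P1=NH2
Op 5: best P0=NH0 P1=NH2
Op 6: best P0=NH0 P1=-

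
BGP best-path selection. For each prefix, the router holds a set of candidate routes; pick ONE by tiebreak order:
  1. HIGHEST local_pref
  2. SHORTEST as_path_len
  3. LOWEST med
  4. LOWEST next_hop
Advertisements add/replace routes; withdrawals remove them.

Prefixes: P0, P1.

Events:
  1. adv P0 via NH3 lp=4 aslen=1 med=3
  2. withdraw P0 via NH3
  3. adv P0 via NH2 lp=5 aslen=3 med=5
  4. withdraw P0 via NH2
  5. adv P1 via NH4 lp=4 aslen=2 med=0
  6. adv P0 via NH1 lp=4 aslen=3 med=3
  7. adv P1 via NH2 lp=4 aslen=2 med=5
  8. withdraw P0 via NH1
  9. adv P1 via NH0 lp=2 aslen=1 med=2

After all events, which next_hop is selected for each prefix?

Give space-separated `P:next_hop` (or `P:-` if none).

Answer: P0:- P1:NH4

Derivation:
Op 1: best P0=NH3 P1=-
Op 2: best P0=- P1=-
Op 3: best P0=NH2 P1=-
Op 4: best P0=- P1=-
Op 5: best P0=- P1=NH4
Op 6: best P0=NH1 P1=NH4
Op 7: best P0=NH1 P1=NH4
Op 8: best P0=- P1=NH4
Op 9: best P0=- P1=NH4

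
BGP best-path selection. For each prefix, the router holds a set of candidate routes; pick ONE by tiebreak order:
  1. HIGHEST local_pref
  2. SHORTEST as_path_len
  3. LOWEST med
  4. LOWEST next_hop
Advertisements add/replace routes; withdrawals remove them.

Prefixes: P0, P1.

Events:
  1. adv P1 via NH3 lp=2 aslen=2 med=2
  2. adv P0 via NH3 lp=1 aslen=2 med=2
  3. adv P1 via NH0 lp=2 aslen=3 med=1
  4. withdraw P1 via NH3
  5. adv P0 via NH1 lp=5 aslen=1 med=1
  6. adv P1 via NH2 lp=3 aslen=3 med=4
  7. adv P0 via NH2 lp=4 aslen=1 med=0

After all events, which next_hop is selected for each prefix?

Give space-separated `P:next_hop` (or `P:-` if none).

Op 1: best P0=- P1=NH3
Op 2: best P0=NH3 P1=NH3
Op 3: best P0=NH3 P1=NH3
Op 4: best P0=NH3 P1=NH0
Op 5: best P0=NH1 P1=NH0
Op 6: best P0=NH1 P1=NH2
Op 7: best P0=NH1 P1=NH2

Answer: P0:NH1 P1:NH2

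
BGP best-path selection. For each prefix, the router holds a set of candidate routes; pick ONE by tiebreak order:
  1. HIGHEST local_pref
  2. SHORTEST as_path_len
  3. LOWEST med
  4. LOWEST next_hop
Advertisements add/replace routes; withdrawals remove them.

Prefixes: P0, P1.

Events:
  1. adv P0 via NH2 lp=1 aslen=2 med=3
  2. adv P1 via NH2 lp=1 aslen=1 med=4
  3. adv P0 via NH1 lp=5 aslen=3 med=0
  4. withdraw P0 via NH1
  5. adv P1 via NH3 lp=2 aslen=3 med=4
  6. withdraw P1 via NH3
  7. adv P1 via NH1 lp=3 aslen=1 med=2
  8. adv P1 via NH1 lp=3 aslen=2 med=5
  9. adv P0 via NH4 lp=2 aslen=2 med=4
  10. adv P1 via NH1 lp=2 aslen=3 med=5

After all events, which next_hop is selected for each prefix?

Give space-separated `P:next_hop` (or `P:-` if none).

Answer: P0:NH4 P1:NH1

Derivation:
Op 1: best P0=NH2 P1=-
Op 2: best P0=NH2 P1=NH2
Op 3: best P0=NH1 P1=NH2
Op 4: best P0=NH2 P1=NH2
Op 5: best P0=NH2 P1=NH3
Op 6: best P0=NH2 P1=NH2
Op 7: best P0=NH2 P1=NH1
Op 8: best P0=NH2 P1=NH1
Op 9: best P0=NH4 P1=NH1
Op 10: best P0=NH4 P1=NH1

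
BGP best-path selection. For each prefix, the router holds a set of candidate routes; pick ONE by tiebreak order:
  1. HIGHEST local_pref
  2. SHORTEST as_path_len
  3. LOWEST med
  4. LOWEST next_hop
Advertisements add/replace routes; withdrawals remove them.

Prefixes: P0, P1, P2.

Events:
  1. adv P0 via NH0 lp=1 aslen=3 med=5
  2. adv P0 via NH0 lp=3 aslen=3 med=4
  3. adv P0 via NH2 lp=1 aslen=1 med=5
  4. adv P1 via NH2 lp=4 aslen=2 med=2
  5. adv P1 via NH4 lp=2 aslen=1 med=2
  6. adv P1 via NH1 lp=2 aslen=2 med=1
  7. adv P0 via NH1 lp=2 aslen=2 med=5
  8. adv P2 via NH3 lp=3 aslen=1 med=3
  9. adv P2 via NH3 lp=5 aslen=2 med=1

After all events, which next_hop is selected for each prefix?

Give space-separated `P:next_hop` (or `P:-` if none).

Op 1: best P0=NH0 P1=- P2=-
Op 2: best P0=NH0 P1=- P2=-
Op 3: best P0=NH0 P1=- P2=-
Op 4: best P0=NH0 P1=NH2 P2=-
Op 5: best P0=NH0 P1=NH2 P2=-
Op 6: best P0=NH0 P1=NH2 P2=-
Op 7: best P0=NH0 P1=NH2 P2=-
Op 8: best P0=NH0 P1=NH2 P2=NH3
Op 9: best P0=NH0 P1=NH2 P2=NH3

Answer: P0:NH0 P1:NH2 P2:NH3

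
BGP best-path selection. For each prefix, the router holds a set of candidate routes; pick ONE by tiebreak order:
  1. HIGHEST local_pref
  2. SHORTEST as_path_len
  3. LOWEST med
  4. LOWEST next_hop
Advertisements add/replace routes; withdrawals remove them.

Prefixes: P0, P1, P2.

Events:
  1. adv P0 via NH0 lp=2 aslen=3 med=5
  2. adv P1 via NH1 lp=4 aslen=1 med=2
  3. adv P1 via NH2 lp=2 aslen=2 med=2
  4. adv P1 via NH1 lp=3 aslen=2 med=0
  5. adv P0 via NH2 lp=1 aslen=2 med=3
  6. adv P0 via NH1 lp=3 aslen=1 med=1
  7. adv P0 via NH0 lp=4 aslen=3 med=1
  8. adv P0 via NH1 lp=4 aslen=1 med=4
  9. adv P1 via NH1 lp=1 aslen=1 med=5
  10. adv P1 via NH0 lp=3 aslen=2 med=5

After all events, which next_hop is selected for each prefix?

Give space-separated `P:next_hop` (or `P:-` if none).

Op 1: best P0=NH0 P1=- P2=-
Op 2: best P0=NH0 P1=NH1 P2=-
Op 3: best P0=NH0 P1=NH1 P2=-
Op 4: best P0=NH0 P1=NH1 P2=-
Op 5: best P0=NH0 P1=NH1 P2=-
Op 6: best P0=NH1 P1=NH1 P2=-
Op 7: best P0=NH0 P1=NH1 P2=-
Op 8: best P0=NH1 P1=NH1 P2=-
Op 9: best P0=NH1 P1=NH2 P2=-
Op 10: best P0=NH1 P1=NH0 P2=-

Answer: P0:NH1 P1:NH0 P2:-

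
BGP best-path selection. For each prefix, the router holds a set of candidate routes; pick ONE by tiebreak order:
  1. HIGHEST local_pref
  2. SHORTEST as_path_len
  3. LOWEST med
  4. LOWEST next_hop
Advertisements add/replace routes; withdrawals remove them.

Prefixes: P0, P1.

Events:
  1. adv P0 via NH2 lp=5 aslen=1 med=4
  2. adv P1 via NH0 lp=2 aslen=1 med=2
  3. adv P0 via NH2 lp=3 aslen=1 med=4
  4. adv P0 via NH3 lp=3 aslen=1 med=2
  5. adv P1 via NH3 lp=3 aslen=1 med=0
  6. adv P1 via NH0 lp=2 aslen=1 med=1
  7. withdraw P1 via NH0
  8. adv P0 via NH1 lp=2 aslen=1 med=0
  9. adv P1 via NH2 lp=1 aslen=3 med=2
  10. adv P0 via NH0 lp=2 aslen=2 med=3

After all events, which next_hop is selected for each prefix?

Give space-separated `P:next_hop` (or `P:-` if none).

Op 1: best P0=NH2 P1=-
Op 2: best P0=NH2 P1=NH0
Op 3: best P0=NH2 P1=NH0
Op 4: best P0=NH3 P1=NH0
Op 5: best P0=NH3 P1=NH3
Op 6: best P0=NH3 P1=NH3
Op 7: best P0=NH3 P1=NH3
Op 8: best P0=NH3 P1=NH3
Op 9: best P0=NH3 P1=NH3
Op 10: best P0=NH3 P1=NH3

Answer: P0:NH3 P1:NH3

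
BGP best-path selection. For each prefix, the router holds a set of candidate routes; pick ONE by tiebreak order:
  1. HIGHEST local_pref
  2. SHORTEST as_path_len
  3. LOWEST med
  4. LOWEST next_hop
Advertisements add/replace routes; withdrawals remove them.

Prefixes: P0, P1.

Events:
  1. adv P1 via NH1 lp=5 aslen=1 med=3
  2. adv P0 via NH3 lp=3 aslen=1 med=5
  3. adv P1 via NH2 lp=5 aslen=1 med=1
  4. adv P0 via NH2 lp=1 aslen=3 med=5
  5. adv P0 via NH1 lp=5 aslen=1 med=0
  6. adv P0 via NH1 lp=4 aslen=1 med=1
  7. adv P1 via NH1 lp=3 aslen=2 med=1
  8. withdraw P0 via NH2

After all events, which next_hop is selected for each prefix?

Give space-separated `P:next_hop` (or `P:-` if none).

Op 1: best P0=- P1=NH1
Op 2: best P0=NH3 P1=NH1
Op 3: best P0=NH3 P1=NH2
Op 4: best P0=NH3 P1=NH2
Op 5: best P0=NH1 P1=NH2
Op 6: best P0=NH1 P1=NH2
Op 7: best P0=NH1 P1=NH2
Op 8: best P0=NH1 P1=NH2

Answer: P0:NH1 P1:NH2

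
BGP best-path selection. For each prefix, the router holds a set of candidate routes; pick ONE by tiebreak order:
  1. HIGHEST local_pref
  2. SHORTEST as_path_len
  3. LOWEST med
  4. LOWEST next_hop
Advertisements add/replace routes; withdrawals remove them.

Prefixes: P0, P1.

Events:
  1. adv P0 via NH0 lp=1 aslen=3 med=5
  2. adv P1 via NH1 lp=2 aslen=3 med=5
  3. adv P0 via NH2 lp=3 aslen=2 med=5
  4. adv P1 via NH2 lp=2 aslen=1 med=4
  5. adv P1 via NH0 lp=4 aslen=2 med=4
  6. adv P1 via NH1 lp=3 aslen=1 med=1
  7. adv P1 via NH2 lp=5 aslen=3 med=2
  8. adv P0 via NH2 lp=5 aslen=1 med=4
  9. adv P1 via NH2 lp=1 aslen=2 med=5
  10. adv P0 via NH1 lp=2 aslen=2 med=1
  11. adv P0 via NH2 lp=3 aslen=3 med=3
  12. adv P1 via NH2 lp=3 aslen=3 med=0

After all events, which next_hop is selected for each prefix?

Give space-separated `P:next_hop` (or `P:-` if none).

Answer: P0:NH2 P1:NH0

Derivation:
Op 1: best P0=NH0 P1=-
Op 2: best P0=NH0 P1=NH1
Op 3: best P0=NH2 P1=NH1
Op 4: best P0=NH2 P1=NH2
Op 5: best P0=NH2 P1=NH0
Op 6: best P0=NH2 P1=NH0
Op 7: best P0=NH2 P1=NH2
Op 8: best P0=NH2 P1=NH2
Op 9: best P0=NH2 P1=NH0
Op 10: best P0=NH2 P1=NH0
Op 11: best P0=NH2 P1=NH0
Op 12: best P0=NH2 P1=NH0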